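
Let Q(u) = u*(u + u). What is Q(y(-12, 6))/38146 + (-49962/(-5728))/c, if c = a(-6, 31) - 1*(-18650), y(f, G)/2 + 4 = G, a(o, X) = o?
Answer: 1330805269/1018429842368 ≈ 0.0013067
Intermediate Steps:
y(f, G) = -8 + 2*G
c = 18644 (c = -6 - 1*(-18650) = -6 + 18650 = 18644)
Q(u) = 2*u² (Q(u) = u*(2*u) = 2*u²)
Q(y(-12, 6))/38146 + (-49962/(-5728))/c = (2*(-8 + 2*6)²)/38146 - 49962/(-5728)/18644 = (2*(-8 + 12)²)*(1/38146) - 49962*(-1/5728)*(1/18644) = (2*4²)*(1/38146) + (24981/2864)*(1/18644) = (2*16)*(1/38146) + 24981/53396416 = 32*(1/38146) + 24981/53396416 = 16/19073 + 24981/53396416 = 1330805269/1018429842368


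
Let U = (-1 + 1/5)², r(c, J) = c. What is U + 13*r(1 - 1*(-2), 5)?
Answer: 991/25 ≈ 39.640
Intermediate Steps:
U = 16/25 (U = (-1 + 1*(⅕))² = (-1 + ⅕)² = (-⅘)² = 16/25 ≈ 0.64000)
U + 13*r(1 - 1*(-2), 5) = 16/25 + 13*(1 - 1*(-2)) = 16/25 + 13*(1 + 2) = 16/25 + 13*3 = 16/25 + 39 = 991/25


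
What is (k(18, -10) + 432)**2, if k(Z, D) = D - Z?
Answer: 163216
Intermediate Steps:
(k(18, -10) + 432)**2 = ((-10 - 1*18) + 432)**2 = ((-10 - 18) + 432)**2 = (-28 + 432)**2 = 404**2 = 163216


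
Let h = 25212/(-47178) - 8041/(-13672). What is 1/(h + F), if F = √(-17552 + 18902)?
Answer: -621005652712104/15601756316078993279 + 173353218729301440*√6/15601756316078993279 ≈ 0.027177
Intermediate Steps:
F = 15*√6 (F = √1350 = 15*√6 ≈ 36.742)
h = 5776639/107502936 (h = 25212*(-1/47178) - 8041*(-1/13672) = -4202/7863 + 8041/13672 = 5776639/107502936 ≈ 0.053735)
1/(h + F) = 1/(5776639/107502936 + 15*√6)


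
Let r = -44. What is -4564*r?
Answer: 200816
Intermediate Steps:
-4564*r = -4564*(-44) = 200816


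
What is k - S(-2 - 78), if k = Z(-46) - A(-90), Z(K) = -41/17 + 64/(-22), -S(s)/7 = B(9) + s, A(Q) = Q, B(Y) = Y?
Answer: -77104/187 ≈ -412.32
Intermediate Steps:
S(s) = -63 - 7*s (S(s) = -7*(9 + s) = -63 - 7*s)
Z(K) = -995/187 (Z(K) = -41*1/17 + 64*(-1/22) = -41/17 - 32/11 = -995/187)
k = 15835/187 (k = -995/187 - 1*(-90) = -995/187 + 90 = 15835/187 ≈ 84.679)
k - S(-2 - 78) = 15835/187 - (-63 - 7*(-2 - 78)) = 15835/187 - (-63 - 7*(-80)) = 15835/187 - (-63 + 560) = 15835/187 - 1*497 = 15835/187 - 497 = -77104/187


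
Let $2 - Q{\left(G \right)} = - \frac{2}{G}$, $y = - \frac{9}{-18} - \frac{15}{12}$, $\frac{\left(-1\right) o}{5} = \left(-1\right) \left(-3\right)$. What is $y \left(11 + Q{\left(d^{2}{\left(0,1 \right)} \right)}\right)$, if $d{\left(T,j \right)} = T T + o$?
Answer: $- \frac{2927}{300} \approx -9.7567$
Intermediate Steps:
$o = -15$ ($o = - 5 \left(\left(-1\right) \left(-3\right)\right) = \left(-5\right) 3 = -15$)
$d{\left(T,j \right)} = -15 + T^{2}$ ($d{\left(T,j \right)} = T T - 15 = T^{2} - 15 = -15 + T^{2}$)
$y = - \frac{3}{4}$ ($y = \left(-9\right) \left(- \frac{1}{18}\right) - \frac{5}{4} = \frac{1}{2} - \frac{5}{4} = - \frac{3}{4} \approx -0.75$)
$Q{\left(G \right)} = 2 + \frac{2}{G}$ ($Q{\left(G \right)} = 2 - - \frac{2}{G} = 2 + \frac{2}{G}$)
$y \left(11 + Q{\left(d^{2}{\left(0,1 \right)} \right)}\right) = - \frac{3 \left(11 + \left(2 + \frac{2}{\left(-15 + 0^{2}\right)^{2}}\right)\right)}{4} = - \frac{3 \left(11 + \left(2 + \frac{2}{\left(-15 + 0\right)^{2}}\right)\right)}{4} = - \frac{3 \left(11 + \left(2 + \frac{2}{\left(-15\right)^{2}}\right)\right)}{4} = - \frac{3 \left(11 + \left(2 + \frac{2}{225}\right)\right)}{4} = - \frac{3 \left(11 + \frac{452}{225}\right)}{4} = \left(- \frac{3}{4}\right) \frac{2927}{225} = - \frac{2927}{300}$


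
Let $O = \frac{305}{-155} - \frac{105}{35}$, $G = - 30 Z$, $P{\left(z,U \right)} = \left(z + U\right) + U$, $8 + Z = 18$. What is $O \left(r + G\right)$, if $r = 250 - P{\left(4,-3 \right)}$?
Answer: $\frac{7392}{31} \approx 238.45$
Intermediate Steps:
$Z = 10$ ($Z = -8 + 18 = 10$)
$P{\left(z,U \right)} = z + 2 U$ ($P{\left(z,U \right)} = \left(U + z\right) + U = z + 2 U$)
$G = -300$ ($G = \left(-30\right) 10 = -300$)
$r = 252$ ($r = 250 - \left(4 + 2 \left(-3\right)\right) = 250 - \left(4 - 6\right) = 250 - -2 = 250 + 2 = 252$)
$O = - \frac{154}{31}$ ($O = 305 \left(- \frac{1}{155}\right) - 3 = - \frac{61}{31} - 3 = - \frac{154}{31} \approx -4.9677$)
$O \left(r + G\right) = - \frac{154 \left(252 - 300\right)}{31} = \left(- \frac{154}{31}\right) \left(-48\right) = \frac{7392}{31}$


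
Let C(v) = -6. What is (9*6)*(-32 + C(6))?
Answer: -2052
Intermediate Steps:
(9*6)*(-32 + C(6)) = (9*6)*(-32 - 6) = 54*(-38) = -2052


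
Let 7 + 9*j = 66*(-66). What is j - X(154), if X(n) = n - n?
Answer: -4363/9 ≈ -484.78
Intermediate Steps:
X(n) = 0
j = -4363/9 (j = -7/9 + (66*(-66))/9 = -7/9 + (1/9)*(-4356) = -7/9 - 484 = -4363/9 ≈ -484.78)
j - X(154) = -4363/9 - 1*0 = -4363/9 + 0 = -4363/9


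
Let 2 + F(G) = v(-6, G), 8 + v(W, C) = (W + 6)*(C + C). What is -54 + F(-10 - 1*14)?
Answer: -64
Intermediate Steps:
v(W, C) = -8 + 2*C*(6 + W) (v(W, C) = -8 + (W + 6)*(C + C) = -8 + (6 + W)*(2*C) = -8 + 2*C*(6 + W))
F(G) = -10 (F(G) = -2 + (-8 + 12*G + 2*G*(-6)) = -2 + (-8 + 12*G - 12*G) = -2 - 8 = -10)
-54 + F(-10 - 1*14) = -54 - 10 = -64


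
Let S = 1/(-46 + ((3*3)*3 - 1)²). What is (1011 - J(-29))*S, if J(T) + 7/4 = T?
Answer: 463/280 ≈ 1.6536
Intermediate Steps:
J(T) = -7/4 + T
S = 1/630 (S = 1/(-46 + (9*3 - 1)²) = 1/(-46 + (27 - 1)²) = 1/(-46 + 26²) = 1/(-46 + 676) = 1/630 ≈ 0.0015873)
(1011 - J(-29))*S = (1011 - (-7/4 - 29))*(1/630) = (1011 - 1*(-123/4))*(1/630) = (1011 + 123/4)*(1/630) = (4167/4)*(1/630) = 463/280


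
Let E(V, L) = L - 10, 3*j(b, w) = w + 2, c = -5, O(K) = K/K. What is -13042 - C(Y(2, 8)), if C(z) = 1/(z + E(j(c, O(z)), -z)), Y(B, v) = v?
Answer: -130419/10 ≈ -13042.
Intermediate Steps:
O(K) = 1
j(b, w) = 2/3 + w/3 (j(b, w) = (w + 2)/3 = (2 + w)/3 = 2/3 + w/3)
E(V, L) = -10 + L
C(z) = -1/10 (C(z) = 1/(z + (-10 - z)) = 1/(-10) = -1/10)
-13042 - C(Y(2, 8)) = -13042 - 1*(-1/10) = -13042 + 1/10 = -130419/10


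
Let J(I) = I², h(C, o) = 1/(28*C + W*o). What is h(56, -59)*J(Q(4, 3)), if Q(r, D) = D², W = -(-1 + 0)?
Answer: 27/503 ≈ 0.053678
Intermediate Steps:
W = 1 (W = -1*(-1) = 1)
h(C, o) = 1/(o + 28*C) (h(C, o) = 1/(28*C + 1*o) = 1/(28*C + o) = 1/(o + 28*C))
h(56, -59)*J(Q(4, 3)) = (3²)²/(-59 + 28*56) = 9²/(-59 + 1568) = 81/1509 = (1/1509)*81 = 27/503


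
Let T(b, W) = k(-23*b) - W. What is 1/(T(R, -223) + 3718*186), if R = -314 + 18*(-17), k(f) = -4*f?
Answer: 1/634731 ≈ 1.5755e-6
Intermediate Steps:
R = -620 (R = -314 - 306 = -620)
T(b, W) = -W + 92*b (T(b, W) = -(-92)*b - W = 92*b - W = -W + 92*b)
1/(T(R, -223) + 3718*186) = 1/((-1*(-223) + 92*(-620)) + 3718*186) = 1/((223 - 57040) + 691548) = 1/(-56817 + 691548) = 1/634731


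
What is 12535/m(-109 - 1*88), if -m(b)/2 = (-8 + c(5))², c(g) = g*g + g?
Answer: -12535/968 ≈ -12.949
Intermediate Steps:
c(g) = g + g² (c(g) = g² + g = g + g²)
m(b) = -968 (m(b) = -2*(-8 + 5*(1 + 5))² = -2*(-8 + 5*6)² = -2*(-8 + 30)² = -2*22² = -2*484 = -968)
12535/m(-109 - 1*88) = 12535/(-968) = 12535*(-1/968) = -12535/968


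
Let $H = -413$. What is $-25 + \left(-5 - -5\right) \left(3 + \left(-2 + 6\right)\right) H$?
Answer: $-25$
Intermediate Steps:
$-25 + \left(-5 - -5\right) \left(3 + \left(-2 + 6\right)\right) H = -25 + \left(-5 - -5\right) \left(3 + \left(-2 + 6\right)\right) \left(-413\right) = -25 + \left(-5 + 5\right) \left(3 + 4\right) \left(-413\right) = -25 + 0 \cdot 7 \left(-413\right) = -25 + 0 \left(-413\right) = -25 + 0 = -25$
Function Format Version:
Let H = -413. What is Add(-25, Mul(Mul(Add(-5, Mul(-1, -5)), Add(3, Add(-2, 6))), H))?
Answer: -25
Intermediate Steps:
Add(-25, Mul(Mul(Add(-5, Mul(-1, -5)), Add(3, Add(-2, 6))), H)) = Add(-25, Mul(Mul(Add(-5, Mul(-1, -5)), Add(3, Add(-2, 6))), -413)) = Add(-25, Mul(Mul(Add(-5, 5), Add(3, 4)), -413)) = Add(-25, Mul(Mul(0, 7), -413)) = Add(-25, Mul(0, -413)) = Add(-25, 0) = -25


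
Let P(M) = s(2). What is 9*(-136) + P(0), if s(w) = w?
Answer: -1222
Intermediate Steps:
P(M) = 2
9*(-136) + P(0) = 9*(-136) + 2 = -1224 + 2 = -1222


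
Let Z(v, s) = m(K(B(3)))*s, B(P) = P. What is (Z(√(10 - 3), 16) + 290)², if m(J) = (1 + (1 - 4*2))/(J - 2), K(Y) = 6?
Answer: 70756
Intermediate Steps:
m(J) = -6/(-2 + J) (m(J) = (1 + (1 - 8))/(-2 + J) = (1 - 7)/(-2 + J) = -6/(-2 + J))
Z(v, s) = -3*s/2 (Z(v, s) = (-6/(-2 + 6))*s = (-6/4)*s = (-6*¼)*s = -3*s/2)
(Z(√(10 - 3), 16) + 290)² = (-3/2*16 + 290)² = (-24 + 290)² = 266² = 70756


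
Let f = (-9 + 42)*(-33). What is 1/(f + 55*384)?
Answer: 1/20031 ≈ 4.9923e-5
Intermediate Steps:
f = -1089 (f = 33*(-33) = -1089)
1/(f + 55*384) = 1/(-1089 + 55*384) = 1/(-1089 + 21120) = 1/20031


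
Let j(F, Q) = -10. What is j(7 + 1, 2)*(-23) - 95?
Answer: 135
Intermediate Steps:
j(7 + 1, 2)*(-23) - 95 = -10*(-23) - 95 = 230 - 95 = 135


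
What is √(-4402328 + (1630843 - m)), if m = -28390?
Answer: I*√2743095 ≈ 1656.2*I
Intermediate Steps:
√(-4402328 + (1630843 - m)) = √(-4402328 + (1630843 - 1*(-28390))) = √(-4402328 + (1630843 + 28390)) = √(-4402328 + 1659233) = √(-2743095) = I*√2743095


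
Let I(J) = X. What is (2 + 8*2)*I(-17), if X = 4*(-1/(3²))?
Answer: -8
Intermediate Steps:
X = -4/9 (X = 4*(-1/9) = 4*(-1*⅑) = 4*(-⅑) = -4/9 ≈ -0.44444)
I(J) = -4/9
(2 + 8*2)*I(-17) = (2 + 8*2)*(-4/9) = (2 + 16)*(-4/9) = 18*(-4/9) = -8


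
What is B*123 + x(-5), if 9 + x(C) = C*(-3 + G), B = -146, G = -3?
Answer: -17937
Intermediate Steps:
x(C) = -9 - 6*C (x(C) = -9 + C*(-3 - 3) = -9 + C*(-6) = -9 - 6*C)
B*123 + x(-5) = -146*123 + (-9 - 6*(-5)) = -17958 + (-9 + 30) = -17958 + 21 = -17937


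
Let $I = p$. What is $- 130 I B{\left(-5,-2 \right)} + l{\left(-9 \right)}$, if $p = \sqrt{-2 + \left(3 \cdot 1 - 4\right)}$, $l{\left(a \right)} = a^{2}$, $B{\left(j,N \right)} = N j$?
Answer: $81 - 1300 i \sqrt{3} \approx 81.0 - 2251.7 i$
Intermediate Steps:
$p = i \sqrt{3}$ ($p = \sqrt{-2 + \left(3 - 4\right)} = \sqrt{-2 - 1} = \sqrt{-3} = i \sqrt{3} \approx 1.732 i$)
$I = i \sqrt{3} \approx 1.732 i$
$- 130 I B{\left(-5,-2 \right)} + l{\left(-9 \right)} = - 130 i \sqrt{3} \left(\left(-2\right) \left(-5\right)\right) + \left(-9\right)^{2} = - 130 i \sqrt{3} \cdot 10 + 81 = - 130 \cdot 10 i \sqrt{3} + 81 = - 1300 i \sqrt{3} + 81 = 81 - 1300 i \sqrt{3}$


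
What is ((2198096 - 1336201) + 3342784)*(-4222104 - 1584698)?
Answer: -24415738426558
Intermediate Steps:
((2198096 - 1336201) + 3342784)*(-4222104 - 1584698) = (861895 + 3342784)*(-5806802) = 4204679*(-5806802) = -24415738426558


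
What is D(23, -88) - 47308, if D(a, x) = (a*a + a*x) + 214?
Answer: -48589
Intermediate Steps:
D(a, x) = 214 + a**2 + a*x (D(a, x) = (a**2 + a*x) + 214 = 214 + a**2 + a*x)
D(23, -88) - 47308 = (214 + 23**2 + 23*(-88)) - 47308 = (214 + 529 - 2024) - 47308 = -1281 - 47308 = -48589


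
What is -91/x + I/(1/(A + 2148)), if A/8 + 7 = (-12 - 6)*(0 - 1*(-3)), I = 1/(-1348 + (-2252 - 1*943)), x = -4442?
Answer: -6960307/20180006 ≈ -0.34491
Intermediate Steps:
I = -1/4543 (I = 1/(-1348 + (-2252 - 943)) = 1/(-1348 - 3195) = 1/(-4543) = -1/4543 ≈ -0.00022012)
A = -488 (A = -56 + 8*((-12 - 6)*(0 - 1*(-3))) = -56 + 8*(-18*(0 + 3)) = -56 + 8*(-18*3) = -56 + 8*(-54) = -56 - 432 = -488)
-91/x + I/(1/(A + 2148)) = -91/(-4442) - 1/(4543*(1/(-488 + 2148))) = -91*(-1/4442) - 1/(4543*(1/1660)) = 91/4442 - 1/(4543*1/1660) = 91/4442 - 1/4543*1660 = 91/4442 - 1660/4543 = -6960307/20180006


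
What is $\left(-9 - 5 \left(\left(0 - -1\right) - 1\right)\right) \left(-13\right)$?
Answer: $117$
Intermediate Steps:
$\left(-9 - 5 \left(\left(0 - -1\right) - 1\right)\right) \left(-13\right) = \left(-9 - 5 \left(\left(0 + 1\right) - 1\right)\right) \left(-13\right) = \left(-9 - 5 \left(1 - 1\right)\right) \left(-13\right) = \left(-9 - 0\right) \left(-13\right) = \left(-9 + 0\right) \left(-13\right) = \left(-9\right) \left(-13\right) = 117$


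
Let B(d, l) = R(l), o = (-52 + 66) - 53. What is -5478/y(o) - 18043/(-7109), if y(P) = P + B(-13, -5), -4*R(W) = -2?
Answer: 7206865/49763 ≈ 144.82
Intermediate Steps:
o = -39 (o = 14 - 53 = -39)
R(W) = ½ (R(W) = -¼*(-2) = ½)
B(d, l) = ½
y(P) = ½ + P (y(P) = P + ½ = ½ + P)
-5478/y(o) - 18043/(-7109) = -5478/(½ - 39) - 18043/(-7109) = -5478/(-77/2) - 18043*(-1/7109) = -5478*(-2/77) + 18043/7109 = 996/7 + 18043/7109 = 7206865/49763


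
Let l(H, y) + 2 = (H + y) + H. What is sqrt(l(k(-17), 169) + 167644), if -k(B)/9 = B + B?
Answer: sqrt(168423) ≈ 410.39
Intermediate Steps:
k(B) = -18*B (k(B) = -9*(B + B) = -18*B)
l(H, y) = -2 + y + 2*H (l(H, y) = -2 + ((H + y) + H) = -2 + (y + 2*H) = -2 + y + 2*H)
sqrt(l(k(-17), 169) + 167644) = sqrt((-2 + 169 + 2*(-18*(-17))) + 167644) = sqrt((-2 + 169 + 2*306) + 167644) = sqrt((-2 + 169 + 612) + 167644) = sqrt(779 + 167644) = sqrt(168423)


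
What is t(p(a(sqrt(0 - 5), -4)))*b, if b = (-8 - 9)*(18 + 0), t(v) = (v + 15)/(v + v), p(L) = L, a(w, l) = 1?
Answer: -2448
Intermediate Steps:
t(v) = (15 + v)/(2*v) (t(v) = (15 + v)/((2*v)) = (15 + v)*(1/(2*v)) = (15 + v)/(2*v))
b = -306 (b = -17*18 = -306)
t(p(a(sqrt(0 - 5), -4)))*b = ((1/2)*(15 + 1)/1)*(-306) = ((1/2)*1*16)*(-306) = 8*(-306) = -2448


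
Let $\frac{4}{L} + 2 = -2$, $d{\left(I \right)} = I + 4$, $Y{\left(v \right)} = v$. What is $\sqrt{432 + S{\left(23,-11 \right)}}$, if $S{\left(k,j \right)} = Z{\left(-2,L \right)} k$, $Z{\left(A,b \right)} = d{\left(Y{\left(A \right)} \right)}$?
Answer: $\sqrt{478} \approx 21.863$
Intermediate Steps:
$d{\left(I \right)} = 4 + I$
$L = -1$ ($L = \frac{4}{-2 - 2} = \frac{4}{-4} = 4 \left(- \frac{1}{4}\right) = -1$)
$Z{\left(A,b \right)} = 4 + A$
$S{\left(k,j \right)} = 2 k$ ($S{\left(k,j \right)} = \left(4 - 2\right) k = 2 k$)
$\sqrt{432 + S{\left(23,-11 \right)}} = \sqrt{432 + 2 \cdot 23} = \sqrt{432 + 46} = \sqrt{478}$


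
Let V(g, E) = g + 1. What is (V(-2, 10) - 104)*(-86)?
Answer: 9030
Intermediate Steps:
V(g, E) = 1 + g
(V(-2, 10) - 104)*(-86) = ((1 - 2) - 104)*(-86) = (-1 - 104)*(-86) = -105*(-86) = 9030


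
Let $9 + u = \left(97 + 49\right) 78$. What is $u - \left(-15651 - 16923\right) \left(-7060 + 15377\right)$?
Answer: $270929337$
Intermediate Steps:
$u = 11379$ ($u = -9 + \left(97 + 49\right) 78 = -9 + 146 \cdot 78 = -9 + 11388 = 11379$)
$u - \left(-15651 - 16923\right) \left(-7060 + 15377\right) = 11379 - \left(-15651 - 16923\right) \left(-7060 + 15377\right) = 11379 - \left(-32574\right) 8317 = 11379 - -270917958 = 11379 + 270917958 = 270929337$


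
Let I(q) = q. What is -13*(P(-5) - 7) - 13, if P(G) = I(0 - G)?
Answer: 13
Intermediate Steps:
P(G) = -G (P(G) = 0 - G = -G)
-13*(P(-5) - 7) - 13 = -13*(-1*(-5) - 7) - 13 = -13*(5 - 7) - 13 = -13*(-2) - 13 = 26 - 13 = 13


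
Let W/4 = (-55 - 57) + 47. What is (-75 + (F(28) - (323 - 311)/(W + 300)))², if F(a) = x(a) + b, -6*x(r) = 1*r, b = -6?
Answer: 6651241/900 ≈ 7390.3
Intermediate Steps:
x(r) = -r/6
W = -260 (W = 4*((-55 - 57) + 47) = 4*(-112 + 47) = 4*(-65) = -260)
F(a) = -6 - a/6 (F(a) = -a/6 - 6 = -6 - a/6)
(-75 + (F(28) - (323 - 311)/(W + 300)))² = (-75 + ((-6 - ⅙*28) - (323 - 311)/(-260 + 300)))² = (-75 + ((-6 - 14/3) - 12/40))² = (-75 + (-32/3 - 12/40))² = (-75 + (-32/3 - 1*3/10))² = (-75 + (-32/3 - 3/10))² = (-75 - 329/30)² = (-2579/30)² = 6651241/900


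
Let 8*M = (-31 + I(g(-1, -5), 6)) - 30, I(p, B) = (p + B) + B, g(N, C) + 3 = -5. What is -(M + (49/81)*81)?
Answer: -335/8 ≈ -41.875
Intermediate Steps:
g(N, C) = -8 (g(N, C) = -3 - 5 = -8)
I(p, B) = p + 2*B (I(p, B) = (B + p) + B = p + 2*B)
M = -57/8 (M = ((-31 + (-8 + 2*6)) - 30)/8 = ((-31 + (-8 + 12)) - 30)/8 = ((-31 + 4) - 30)/8 = (-27 - 30)/8 = (⅛)*(-57) = -57/8 ≈ -7.1250)
-(M + (49/81)*81) = -(-57/8 + (49/81)*81) = -(-57/8 + 49) = -1*335/8 = -335/8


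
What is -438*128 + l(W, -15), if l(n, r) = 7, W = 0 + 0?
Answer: -56057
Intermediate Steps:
W = 0
-438*128 + l(W, -15) = -438*128 + 7 = -56064 + 7 = -56057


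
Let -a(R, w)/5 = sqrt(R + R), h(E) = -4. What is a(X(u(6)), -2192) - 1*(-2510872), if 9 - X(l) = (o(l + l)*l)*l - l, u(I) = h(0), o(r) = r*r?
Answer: 2510872 - 5*I*sqrt(2038) ≈ 2.5109e+6 - 225.72*I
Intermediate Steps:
o(r) = r**2
u(I) = -4
X(l) = 9 + l - 4*l**4 (X(l) = 9 - (((l + l)**2*l)*l - l) = 9 - (((2*l)**2*l)*l - l) = 9 - (((4*l**2)*l)*l - l) = 9 - ((4*l**3)*l - l) = 9 - (4*l**4 - l) = 9 - (-l + 4*l**4) = 9 + (l - 4*l**4) = 9 + l - 4*l**4)
a(R, w) = -5*sqrt(2)*sqrt(R) (a(R, w) = -5*sqrt(R + R) = -5*sqrt(2)*sqrt(R))
a(X(u(6)), -2192) - 1*(-2510872) = -5*sqrt(2)*sqrt(9 - 4 - 4*(-4)**4) - 1*(-2510872) = -5*sqrt(2)*sqrt(9 - 4 - 4*256) + 2510872 = -5*sqrt(2)*sqrt(9 - 4 - 1024) + 2510872 = -5*sqrt(2)*sqrt(-1019) + 2510872 = -5*sqrt(2)*I*sqrt(1019) + 2510872 = -5*I*sqrt(2038) + 2510872 = 2510872 - 5*I*sqrt(2038)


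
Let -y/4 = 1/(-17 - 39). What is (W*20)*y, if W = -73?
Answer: -730/7 ≈ -104.29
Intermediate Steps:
y = 1/14 (y = -4/(-17 - 39) = -4/(-56) = -4*(-1/56) = 1/14 ≈ 0.071429)
(W*20)*y = -73*20*(1/14) = -1460*1/14 = -730/7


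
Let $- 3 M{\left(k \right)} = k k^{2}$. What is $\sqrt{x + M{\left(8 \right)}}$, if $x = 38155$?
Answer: $\frac{\sqrt{341859}}{3} \approx 194.9$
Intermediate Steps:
$M{\left(k \right)} = - \frac{k^{3}}{3}$ ($M{\left(k \right)} = - \frac{k k^{2}}{3} = - \frac{k^{3}}{3}$)
$\sqrt{x + M{\left(8 \right)}} = \sqrt{38155 - \frac{8^{3}}{3}} = \sqrt{38155 - \frac{512}{3}} = \sqrt{\frac{113953}{3}} = \frac{\sqrt{341859}}{3}$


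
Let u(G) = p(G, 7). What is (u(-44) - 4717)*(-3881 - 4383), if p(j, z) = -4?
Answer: 39014344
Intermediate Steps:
u(G) = -4
(u(-44) - 4717)*(-3881 - 4383) = (-4 - 4717)*(-3881 - 4383) = -4721*(-8264) = 39014344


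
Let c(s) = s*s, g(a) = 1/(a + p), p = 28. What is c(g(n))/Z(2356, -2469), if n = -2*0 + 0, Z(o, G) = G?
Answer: -1/1935696 ≈ -5.1661e-7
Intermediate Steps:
n = 0 (n = 0 + 0 = 0)
g(a) = 1/(28 + a) (g(a) = 1/(a + 28) = 1/(28 + a))
c(s) = s**2
c(g(n))/Z(2356, -2469) = (1/(28 + 0))**2/(-2469) = (1/28)**2*(-1/2469) = (1/784)*(-1/2469) = -1/1935696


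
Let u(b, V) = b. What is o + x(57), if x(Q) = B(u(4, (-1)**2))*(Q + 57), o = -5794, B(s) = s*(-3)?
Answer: -7162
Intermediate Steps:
B(s) = -3*s
x(Q) = -684 - 12*Q (x(Q) = (-3*4)*(Q + 57) = -12*(57 + Q) = -684 - 12*Q)
o + x(57) = -5794 + (-684 - 12*57) = -5794 + (-684 - 684) = -5794 - 1368 = -7162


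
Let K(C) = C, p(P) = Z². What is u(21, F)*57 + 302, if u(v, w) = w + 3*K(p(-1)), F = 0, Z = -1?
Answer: 473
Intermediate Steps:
p(P) = 1 (p(P) = (-1)² = 1)
u(v, w) = 3 + w (u(v, w) = w + 3*1 = w + 3 = 3 + w)
u(21, F)*57 + 302 = (3 + 0)*57 + 302 = 3*57 + 302 = 171 + 302 = 473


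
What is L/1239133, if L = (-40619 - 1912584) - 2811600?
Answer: -4764803/1239133 ≈ -3.8453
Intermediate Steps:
L = -4764803 (L = -1953203 - 2811600 = -4764803)
L/1239133 = -4764803/1239133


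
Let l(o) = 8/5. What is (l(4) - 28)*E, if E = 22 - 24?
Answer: 264/5 ≈ 52.800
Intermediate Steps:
l(o) = 8/5 (l(o) = 8*(⅕) = 8/5)
E = -2
(l(4) - 28)*E = (8/5 - 28)*(-2) = -132/5*(-2) = 264/5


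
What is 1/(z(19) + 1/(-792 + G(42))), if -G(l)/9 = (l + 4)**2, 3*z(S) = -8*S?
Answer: -19836/1005025 ≈ -0.019737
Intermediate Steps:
z(S) = -8*S/3 (z(S) = (-8*S)/3 = -8*S/3)
G(l) = -9*(4 + l)**2 (G(l) = -9*(l + 4)**2 = -9*(4 + l)**2)
1/(z(19) + 1/(-792 + G(42))) = 1/(-8/3*19 + 1/(-792 - 9*(4 + 42)**2)) = 1/(-152/3 + 1/(-792 - 9*46**2)) = 1/(-152/3 + 1/(-792 - 9*2116)) = 1/(-152/3 + 1/(-792 - 19044)) = 1/(-152/3 + 1/(-19836)) = 1/(-152/3 - 1/19836) = 1/(-1005025/19836) = -19836/1005025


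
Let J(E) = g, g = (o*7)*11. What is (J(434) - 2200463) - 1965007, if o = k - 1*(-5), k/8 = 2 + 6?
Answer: -4160157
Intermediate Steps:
k = 64 (k = 8*(2 + 6) = 8*8 = 64)
o = 69 (o = 64 - 1*(-5) = 64 + 5 = 69)
g = 5313 (g = (69*7)*11 = 483*11 = 5313)
J(E) = 5313
(J(434) - 2200463) - 1965007 = (5313 - 2200463) - 1965007 = -2195150 - 1965007 = -4160157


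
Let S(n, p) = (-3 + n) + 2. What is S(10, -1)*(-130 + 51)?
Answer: -711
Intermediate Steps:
S(n, p) = -1 + n
S(10, -1)*(-130 + 51) = (-1 + 10)*(-130 + 51) = 9*(-79) = -711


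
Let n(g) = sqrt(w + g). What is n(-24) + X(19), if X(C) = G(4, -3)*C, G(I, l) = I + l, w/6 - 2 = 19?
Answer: 19 + sqrt(102) ≈ 29.100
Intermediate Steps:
w = 126 (w = 12 + 6*19 = 12 + 114 = 126)
X(C) = C (X(C) = (4 - 3)*C = 1*C = C)
n(g) = sqrt(126 + g)
n(-24) + X(19) = sqrt(126 - 24) + 19 = sqrt(102) + 19 = 19 + sqrt(102)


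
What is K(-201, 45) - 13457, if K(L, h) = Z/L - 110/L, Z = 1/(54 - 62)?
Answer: -21637975/1608 ≈ -13456.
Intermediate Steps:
Z = -⅛ (Z = 1/(-8) = -⅛ ≈ -0.12500)
K(L, h) = -881/(8*L) (K(L, h) = -1/(8*L) - 110/L = -881/(8*L))
K(-201, 45) - 13457 = -881/8/(-201) - 13457 = -881/8*(-1/201) - 13457 = 881/1608 - 13457 = -21637975/1608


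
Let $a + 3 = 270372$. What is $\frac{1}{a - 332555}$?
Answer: $- \frac{1}{62186} \approx -1.6081 \cdot 10^{-5}$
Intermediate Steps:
$a = 270369$ ($a = -3 + 270372 = 270369$)
$\frac{1}{a - 332555} = \frac{1}{270369 - 332555} = \frac{1}{-62186} = - \frac{1}{62186}$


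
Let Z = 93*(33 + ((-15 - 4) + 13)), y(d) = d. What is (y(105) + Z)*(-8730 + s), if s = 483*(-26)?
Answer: -55689408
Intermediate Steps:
s = -12558
Z = 2511 (Z = 93*(33 + (-19 + 13)) = 93*(33 - 6) = 93*27 = 2511)
(y(105) + Z)*(-8730 + s) = (105 + 2511)*(-8730 - 12558) = 2616*(-21288) = -55689408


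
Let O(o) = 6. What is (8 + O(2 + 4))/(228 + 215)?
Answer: 14/443 ≈ 0.031603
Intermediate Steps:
(8 + O(2 + 4))/(228 + 215) = (8 + 6)/(228 + 215) = 14/443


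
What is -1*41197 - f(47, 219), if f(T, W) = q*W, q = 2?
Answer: -41635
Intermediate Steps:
f(T, W) = 2*W
-1*41197 - f(47, 219) = -1*41197 - 2*219 = -41197 - 1*438 = -41197 - 438 = -41635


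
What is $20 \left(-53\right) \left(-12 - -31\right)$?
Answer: $-20140$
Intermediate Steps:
$20 \left(-53\right) \left(-12 - -31\right) = - 1060 \left(-12 + 31\right) = \left(-1060\right) 19 = -20140$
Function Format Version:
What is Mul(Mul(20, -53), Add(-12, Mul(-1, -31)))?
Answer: -20140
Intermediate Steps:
Mul(Mul(20, -53), Add(-12, Mul(-1, -31))) = Mul(-1060, Add(-12, 31)) = Mul(-1060, 19) = -20140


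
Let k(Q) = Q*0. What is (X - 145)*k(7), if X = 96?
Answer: 0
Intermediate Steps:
k(Q) = 0
(X - 145)*k(7) = (96 - 145)*0 = -49*0 = 0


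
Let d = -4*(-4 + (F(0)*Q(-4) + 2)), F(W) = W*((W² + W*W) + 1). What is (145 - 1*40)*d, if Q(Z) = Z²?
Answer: 840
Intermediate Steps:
F(W) = W*(1 + 2*W²) (F(W) = W*((W² + W²) + 1) = W*(2*W² + 1) = W*(1 + 2*W²))
d = 8 (d = -4*(-4 + ((0 + 2*0³)*(-4)² + 2)) = -4*(-4 + ((0 + 2*0)*16 + 2)) = -4*(-4 + ((0 + 0)*16 + 2)) = -4*(-4 + (0*16 + 2)) = -4*(-4 + (0 + 2)) = -4*(-4 + 2) = -4*(-2) = 8)
(145 - 1*40)*d = (145 - 1*40)*8 = (145 - 40)*8 = 105*8 = 840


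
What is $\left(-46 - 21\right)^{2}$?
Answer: $4489$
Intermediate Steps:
$\left(-46 - 21\right)^{2} = \left(-67\right)^{2} = 4489$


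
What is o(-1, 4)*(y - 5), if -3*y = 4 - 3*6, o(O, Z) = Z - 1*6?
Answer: ⅔ ≈ 0.66667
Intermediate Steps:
o(O, Z) = -6 + Z (o(O, Z) = Z - 6 = -6 + Z)
y = 14/3 (y = -(4 - 3*6)/3 = -(4 - 18)/3 = -⅓*(-14) = 14/3 ≈ 4.6667)
o(-1, 4)*(y - 5) = (-6 + 4)*(14/3 - 5) = -2*(-⅓) = ⅔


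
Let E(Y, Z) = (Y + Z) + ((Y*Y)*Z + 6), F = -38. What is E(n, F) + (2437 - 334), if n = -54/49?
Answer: 4859017/2401 ≈ 2023.7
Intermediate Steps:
n = -54/49 (n = -54*1/49 = -54/49 ≈ -1.1020)
E(Y, Z) = 6 + Y + Z + Z*Y² (E(Y, Z) = (Y + Z) + (Y²*Z + 6) = (Y + Z) + (Z*Y² + 6) = (Y + Z) + (6 + Z*Y²) = 6 + Y + Z + Z*Y²)
E(n, F) + (2437 - 334) = (6 - 54/49 - 38 - 38*(-54/49)²) + (2437 - 334) = (6 - 54/49 - 38 - 38*2916/2401) + 2103 = (6 - 54/49 - 38 - 110808/2401) + 2103 = -190286/2401 + 2103 = 4859017/2401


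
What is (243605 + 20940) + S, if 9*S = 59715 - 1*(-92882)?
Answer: 2533502/9 ≈ 2.8150e+5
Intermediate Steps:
S = 152597/9 (S = (59715 - 1*(-92882))/9 = (59715 + 92882)/9 = (⅑)*152597 = 152597/9 ≈ 16955.)
(243605 + 20940) + S = (243605 + 20940) + 152597/9 = 264545 + 152597/9 = 2533502/9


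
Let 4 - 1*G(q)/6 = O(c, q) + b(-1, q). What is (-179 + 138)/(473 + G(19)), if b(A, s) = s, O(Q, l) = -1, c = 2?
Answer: -41/389 ≈ -0.10540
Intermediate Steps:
G(q) = 30 - 6*q (G(q) = 24 - 6*(-1 + q) = 24 + (6 - 6*q) = 30 - 6*q)
(-179 + 138)/(473 + G(19)) = (-179 + 138)/(473 + (30 - 6*19)) = -41/(473 + (30 - 114)) = -41/(473 - 84) = -41/389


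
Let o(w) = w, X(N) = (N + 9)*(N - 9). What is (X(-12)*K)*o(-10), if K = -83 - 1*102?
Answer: 116550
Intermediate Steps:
X(N) = (-9 + N)*(9 + N) (X(N) = (9 + N)*(-9 + N) = (-9 + N)*(9 + N))
K = -185 (K = -83 - 102 = -185)
(X(-12)*K)*o(-10) = ((-81 + (-12)²)*(-185))*(-10) = ((-81 + 144)*(-185))*(-10) = (63*(-185))*(-10) = -11655*(-10) = 116550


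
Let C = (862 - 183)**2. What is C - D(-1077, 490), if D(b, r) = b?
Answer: 462118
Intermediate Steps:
C = 461041 (C = 679**2 = 461041)
C - D(-1077, 490) = 461041 - 1*(-1077) = 461041 + 1077 = 462118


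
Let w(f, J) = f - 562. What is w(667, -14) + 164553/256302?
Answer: 9025421/85434 ≈ 105.64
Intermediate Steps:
w(f, J) = -562 + f
w(667, -14) + 164553/256302 = (-562 + 667) + 164553/256302 = 105 + 164553*(1/256302) = 105 + 54851/85434 = 9025421/85434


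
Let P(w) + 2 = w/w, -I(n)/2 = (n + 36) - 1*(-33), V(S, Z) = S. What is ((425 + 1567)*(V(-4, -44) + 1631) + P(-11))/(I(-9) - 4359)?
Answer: -3240983/4479 ≈ -723.60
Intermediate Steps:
I(n) = -138 - 2*n (I(n) = -2*((n + 36) - 1*(-33)) = -2*((36 + n) + 33) = -2*(69 + n) = -138 - 2*n)
P(w) = -1 (P(w) = -2 + w/w = -2 + 1 = -1)
((425 + 1567)*(V(-4, -44) + 1631) + P(-11))/(I(-9) - 4359) = ((425 + 1567)*(-4 + 1631) - 1)/((-138 - 2*(-9)) - 4359) = (1992*1627 - 1)/((-138 + 18) - 4359) = (3240984 - 1)/(-120 - 4359) = 3240983/(-4479) = 3240983*(-1/4479) = -3240983/4479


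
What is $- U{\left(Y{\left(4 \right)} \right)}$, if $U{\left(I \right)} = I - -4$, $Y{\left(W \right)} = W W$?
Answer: $-20$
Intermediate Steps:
$Y{\left(W \right)} = W^{2}$
$U{\left(I \right)} = 4 + I$ ($U{\left(I \right)} = I + 4 = 4 + I$)
$- U{\left(Y{\left(4 \right)} \right)} = - (4 + 4^{2}) = - (4 + 16) = \left(-1\right) 20 = -20$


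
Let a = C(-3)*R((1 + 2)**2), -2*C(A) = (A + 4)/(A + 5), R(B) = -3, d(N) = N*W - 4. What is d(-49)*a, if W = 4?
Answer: -150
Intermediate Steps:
d(N) = -4 + 4*N (d(N) = N*4 - 4 = 4*N - 4 = -4 + 4*N)
C(A) = -(4 + A)/(2*(5 + A)) (C(A) = -(A + 4)/(2*(A + 5)) = -(4 + A)/(2*(5 + A)))
a = 3/4 (a = ((-4 - 1*(-3))/(2*(5 - 3)))*(-3) = ((1/2)*(-4 + 3)/2)*(-3) = ((1/2)*(1/2)*(-1))*(-3) = -1/4*(-3) = 3/4 ≈ 0.75000)
d(-49)*a = (-4 + 4*(-49))*(3/4) = (-4 - 196)*(3/4) = -200*3/4 = -150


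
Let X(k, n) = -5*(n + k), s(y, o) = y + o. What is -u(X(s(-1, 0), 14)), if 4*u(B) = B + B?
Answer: 65/2 ≈ 32.500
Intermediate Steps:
s(y, o) = o + y
X(k, n) = -5*k - 5*n (X(k, n) = -5*(k + n) = -5*k - 5*n)
u(B) = B/2 (u(B) = (B + B)/4 = (2*B)/4 = B/2)
-u(X(s(-1, 0), 14)) = -(-5*(0 - 1) - 5*14)/2 = -(-5*(-1) - 70)/2 = -(5 - 70)/2 = -(-65)/2 = -1*(-65/2) = 65/2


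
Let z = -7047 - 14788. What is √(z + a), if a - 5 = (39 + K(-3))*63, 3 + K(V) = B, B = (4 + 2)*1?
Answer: 4*I*√1199 ≈ 138.51*I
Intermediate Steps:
B = 6 (B = 6*1 = 6)
K(V) = 3 (K(V) = -3 + 6 = 3)
z = -21835
a = 2651 (a = 5 + (39 + 3)*63 = 5 + 42*63 = 5 + 2646 = 2651)
√(z + a) = √(-21835 + 2651) = √(-19184) = 4*I*√1199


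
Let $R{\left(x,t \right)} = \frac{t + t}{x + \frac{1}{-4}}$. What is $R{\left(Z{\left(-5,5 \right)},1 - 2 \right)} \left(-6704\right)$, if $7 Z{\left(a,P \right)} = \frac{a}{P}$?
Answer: $- \frac{375424}{11} \approx -34129.0$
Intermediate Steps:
$Z{\left(a,P \right)} = \frac{a}{7 P}$ ($Z{\left(a,P \right)} = \frac{a \frac{1}{P}}{7} = \frac{a}{7 P}$)
$R{\left(x,t \right)} = \frac{2 t}{- \frac{1}{4} + x}$ ($R{\left(x,t \right)} = \frac{2 t}{x - \frac{1}{4}} = \frac{2 t}{- \frac{1}{4} + x}$)
$R{\left(Z{\left(-5,5 \right)},1 - 2 \right)} \left(-6704\right) = \frac{8 \left(1 - 2\right)}{-1 + 4 \cdot \frac{1}{7} \left(-5\right) \frac{1}{5}} \left(-6704\right) = 8 \left(-1\right) \frac{1}{-1 + 4 \left(- \frac{1}{7}\right)} \left(-6704\right) = 8 \left(-1\right) \frac{1}{-1 - \frac{4}{7}} \left(-6704\right) = 8 \left(-1\right) \frac{1}{- \frac{11}{7}} \left(-6704\right) = 8 \left(-1\right) \left(- \frac{7}{11}\right) \left(-6704\right) = \frac{56}{11} \left(-6704\right) = - \frac{375424}{11}$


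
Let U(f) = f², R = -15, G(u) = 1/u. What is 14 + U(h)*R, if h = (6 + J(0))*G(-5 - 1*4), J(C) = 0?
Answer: 22/3 ≈ 7.3333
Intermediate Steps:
h = -⅔ (h = (6 + 0)/(-5 - 1*4) = 6/(-5 - 4) = 6/(-9) = 6*(-⅑) = -⅔ ≈ -0.66667)
14 + U(h)*R = 14 + (-⅔)²*(-15) = 14 + (4/9)*(-15) = 14 - 20/3 = 22/3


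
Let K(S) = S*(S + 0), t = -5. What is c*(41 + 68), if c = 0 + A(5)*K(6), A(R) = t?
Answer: -19620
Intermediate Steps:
A(R) = -5
K(S) = S² (K(S) = S*S = S²)
c = -180 (c = 0 - 5*6² = 0 - 5*36 = 0 - 180 = -180)
c*(41 + 68) = -180*(41 + 68) = -180*109 = -19620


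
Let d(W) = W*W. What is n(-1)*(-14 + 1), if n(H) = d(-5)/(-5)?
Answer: 65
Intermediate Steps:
d(W) = W**2
n(H) = -5 (n(H) = (-5)**2/(-5) = 25*(-1/5) = -5)
n(-1)*(-14 + 1) = -5*(-14 + 1) = -5*(-13) = 65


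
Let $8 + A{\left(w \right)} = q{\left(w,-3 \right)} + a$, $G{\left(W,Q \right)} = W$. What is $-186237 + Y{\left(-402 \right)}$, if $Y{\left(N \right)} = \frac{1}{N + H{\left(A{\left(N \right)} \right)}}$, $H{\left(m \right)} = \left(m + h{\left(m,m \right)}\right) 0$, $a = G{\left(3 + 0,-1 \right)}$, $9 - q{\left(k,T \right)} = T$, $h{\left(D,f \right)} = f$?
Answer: $- \frac{74867275}{402} \approx -1.8624 \cdot 10^{5}$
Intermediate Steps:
$q{\left(k,T \right)} = 9 - T$
$a = 3$ ($a = 3 + 0 = 3$)
$A{\left(w \right)} = 7$ ($A{\left(w \right)} = -8 + \left(\left(9 - -3\right) + 3\right) = -8 + \left(\left(9 + 3\right) + 3\right) = -8 + \left(12 + 3\right) = -8 + 15 = 7$)
$H{\left(m \right)} = 0$ ($H{\left(m \right)} = \left(m + m\right) 0 = 2 m 0 = 0$)
$Y{\left(N \right)} = \frac{1}{N}$ ($Y{\left(N \right)} = \frac{1}{N + 0} = \frac{1}{N}$)
$-186237 + Y{\left(-402 \right)} = -186237 + \frac{1}{-402} = -186237 - \frac{1}{402} = - \frac{74867275}{402}$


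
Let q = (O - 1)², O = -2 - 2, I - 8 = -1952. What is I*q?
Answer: -48600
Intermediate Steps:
I = -1944 (I = 8 - 1952 = -1944)
O = -4
q = 25 (q = (-4 - 1)² = (-5)² = 25)
I*q = -1944*25 = -48600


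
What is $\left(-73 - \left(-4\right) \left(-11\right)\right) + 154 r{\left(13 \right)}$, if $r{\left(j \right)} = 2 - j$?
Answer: $-1811$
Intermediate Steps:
$\left(-73 - \left(-4\right) \left(-11\right)\right) + 154 r{\left(13 \right)} = \left(-73 - \left(-4\right) \left(-11\right)\right) + 154 \left(2 - 13\right) = \left(-73 - 44\right) + 154 \left(2 - 13\right) = \left(-73 - 44\right) + 154 \left(-11\right) = -117 - 1694 = -1811$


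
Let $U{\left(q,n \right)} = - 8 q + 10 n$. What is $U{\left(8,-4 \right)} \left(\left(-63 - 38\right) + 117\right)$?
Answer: $-1664$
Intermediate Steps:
$U{\left(8,-4 \right)} \left(\left(-63 - 38\right) + 117\right) = \left(\left(-8\right) 8 + 10 \left(-4\right)\right) \left(\left(-63 - 38\right) + 117\right) = \left(-64 - 40\right) \left(-101 + 117\right) = \left(-104\right) 16 = -1664$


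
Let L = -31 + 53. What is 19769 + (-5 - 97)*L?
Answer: 17525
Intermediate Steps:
L = 22
19769 + (-5 - 97)*L = 19769 + (-5 - 97)*22 = 19769 - 102*22 = 19769 - 2244 = 17525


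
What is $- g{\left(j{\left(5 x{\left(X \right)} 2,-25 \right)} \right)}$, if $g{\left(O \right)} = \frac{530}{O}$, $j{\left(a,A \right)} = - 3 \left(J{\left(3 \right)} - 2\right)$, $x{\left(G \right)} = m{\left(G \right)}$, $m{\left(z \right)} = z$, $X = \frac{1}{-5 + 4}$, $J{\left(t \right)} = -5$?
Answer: $- \frac{530}{21} \approx -25.238$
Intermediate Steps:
$X = -1$ ($X = \frac{1}{-1} = -1$)
$x{\left(G \right)} = G$
$j{\left(a,A \right)} = 21$ ($j{\left(a,A \right)} = - 3 \left(-5 - 2\right) = \left(-3\right) \left(-7\right) = 21$)
$- g{\left(j{\left(5 x{\left(X \right)} 2,-25 \right)} \right)} = - \frac{530}{21}$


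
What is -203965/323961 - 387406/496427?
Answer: -226758168221/160822987347 ≈ -1.4100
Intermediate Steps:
-203965/323961 - 387406/496427 = -226758168221/160822987347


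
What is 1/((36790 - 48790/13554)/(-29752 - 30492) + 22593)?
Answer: 408273588/9223875872249 ≈ 4.4263e-5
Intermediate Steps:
1/((36790 - 48790/13554)/(-29752 - 30492) + 22593) = 1/((36790 - 48790*1/13554)/(-60244) + 22593) = 1/((36790 - 24395/6777)*(-1/60244) + 22593) = 1/((249301435/6777)*(-1/60244) + 22593) = 1/(-249301435/408273588 + 22593) = 1/(9223875872249/408273588) = 408273588/9223875872249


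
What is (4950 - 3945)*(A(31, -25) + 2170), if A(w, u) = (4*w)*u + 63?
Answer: -871335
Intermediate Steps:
A(w, u) = 63 + 4*u*w (A(w, u) = 4*u*w + 63 = 63 + 4*u*w)
(4950 - 3945)*(A(31, -25) + 2170) = (4950 - 3945)*((63 + 4*(-25)*31) + 2170) = 1005*((63 - 3100) + 2170) = 1005*(-3037 + 2170) = 1005*(-867) = -871335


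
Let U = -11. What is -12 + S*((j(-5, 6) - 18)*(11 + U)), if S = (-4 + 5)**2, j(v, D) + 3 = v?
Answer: -12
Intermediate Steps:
j(v, D) = -3 + v
S = 1 (S = 1**2 = 1)
-12 + S*((j(-5, 6) - 18)*(11 + U)) = -12 + 1*(((-3 - 5) - 18)*(11 - 11)) = -12 + 1*((-8 - 18)*0) = -12 + 1*(-26*0) = -12 + 1*0 = -12 + 0 = -12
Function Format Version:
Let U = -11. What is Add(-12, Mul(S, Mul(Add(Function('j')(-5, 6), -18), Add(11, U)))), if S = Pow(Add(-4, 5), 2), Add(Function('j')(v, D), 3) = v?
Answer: -12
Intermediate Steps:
Function('j')(v, D) = Add(-3, v)
S = 1 (S = Pow(1, 2) = 1)
Add(-12, Mul(S, Mul(Add(Function('j')(-5, 6), -18), Add(11, U)))) = Add(-12, Mul(1, Mul(Add(Add(-3, -5), -18), Add(11, -11)))) = Add(-12, Mul(1, Mul(Add(-8, -18), 0))) = Add(-12, Mul(1, Mul(-26, 0))) = Add(-12, Mul(1, 0)) = Add(-12, 0) = -12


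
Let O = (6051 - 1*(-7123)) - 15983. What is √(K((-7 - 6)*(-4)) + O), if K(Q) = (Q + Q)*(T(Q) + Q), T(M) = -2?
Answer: √2391 ≈ 48.898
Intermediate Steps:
K(Q) = 2*Q*(-2 + Q) (K(Q) = (Q + Q)*(-2 + Q) = (2*Q)*(-2 + Q) = 2*Q*(-2 + Q))
O = -2809 (O = (6051 + 7123) - 15983 = 13174 - 15983 = -2809)
√(K((-7 - 6)*(-4)) + O) = √(2*((-7 - 6)*(-4))*(-2 + (-7 - 6)*(-4)) - 2809) = √(2*(-13*(-4))*(-2 - 13*(-4)) - 2809) = √(2*52*(-2 + 52) - 2809) = √(2*52*50 - 2809) = √(5200 - 2809) = √2391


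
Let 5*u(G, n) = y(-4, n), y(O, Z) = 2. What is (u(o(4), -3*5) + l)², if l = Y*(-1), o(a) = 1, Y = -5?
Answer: 729/25 ≈ 29.160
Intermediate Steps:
u(G, n) = ⅖ (u(G, n) = (⅕)*2 = ⅖)
l = 5 (l = -5*(-1) = 5)
(u(o(4), -3*5) + l)² = (⅖ + 5)² = (27/5)² = 729/25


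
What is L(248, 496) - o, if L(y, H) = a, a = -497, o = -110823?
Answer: 110326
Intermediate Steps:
L(y, H) = -497
L(248, 496) - o = -497 - 1*(-110823) = -497 + 110823 = 110326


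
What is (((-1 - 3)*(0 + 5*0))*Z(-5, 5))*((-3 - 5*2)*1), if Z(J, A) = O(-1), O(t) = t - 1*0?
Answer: 0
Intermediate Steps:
O(t) = t (O(t) = t + 0 = t)
Z(J, A) = -1
(((-1 - 3)*(0 + 5*0))*Z(-5, 5))*((-3 - 5*2)*1) = (((-1 - 3)*(0 + 5*0))*(-1))*((-3 - 5*2)*1) = (-4*(0 + 0)*(-1))*((-3 - 10)*1) = (-4*0*(-1))*(-13*1) = (0*(-1))*(-13) = 0*(-13) = 0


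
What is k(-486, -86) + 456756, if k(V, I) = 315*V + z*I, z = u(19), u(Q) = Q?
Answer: 302032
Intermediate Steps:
z = 19
k(V, I) = 19*I + 315*V (k(V, I) = 315*V + 19*I = 19*I + 315*V)
k(-486, -86) + 456756 = (19*(-86) + 315*(-486)) + 456756 = (-1634 - 153090) + 456756 = -154724 + 456756 = 302032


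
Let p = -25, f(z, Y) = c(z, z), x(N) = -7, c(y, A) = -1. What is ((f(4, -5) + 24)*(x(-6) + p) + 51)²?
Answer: 469225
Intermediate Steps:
f(z, Y) = -1
((f(4, -5) + 24)*(x(-6) + p) + 51)² = ((-1 + 24)*(-7 - 25) + 51)² = (23*(-32) + 51)² = (-736 + 51)² = (-685)² = 469225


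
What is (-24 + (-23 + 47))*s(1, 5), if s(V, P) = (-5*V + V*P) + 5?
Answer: 0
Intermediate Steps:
s(V, P) = 5 - 5*V + P*V (s(V, P) = (-5*V + P*V) + 5 = 5 - 5*V + P*V)
(-24 + (-23 + 47))*s(1, 5) = (-24 + (-23 + 47))*(5 - 5*1 + 5*1) = (-24 + 24)*(5 - 5 + 5) = 0*5 = 0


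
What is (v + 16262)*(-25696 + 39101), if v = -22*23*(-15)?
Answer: 319736060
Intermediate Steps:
v = 7590 (v = -506*(-15) = 7590)
(v + 16262)*(-25696 + 39101) = (7590 + 16262)*(-25696 + 39101) = 23852*13405 = 319736060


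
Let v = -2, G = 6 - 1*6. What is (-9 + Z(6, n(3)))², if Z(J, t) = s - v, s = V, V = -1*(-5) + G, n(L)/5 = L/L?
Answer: 4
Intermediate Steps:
G = 0 (G = 6 - 6 = 0)
n(L) = 5 (n(L) = 5*(L/L) = 5*1 = 5)
V = 5 (V = -1*(-5) + 0 = 5 + 0 = 5)
s = 5
Z(J, t) = 7 (Z(J, t) = 5 - 1*(-2) = 5 + 2 = 7)
(-9 + Z(6, n(3)))² = (-9 + 7)² = (-2)² = 4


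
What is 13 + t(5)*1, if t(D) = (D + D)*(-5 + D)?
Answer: 13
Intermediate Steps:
t(D) = 2*D*(-5 + D) (t(D) = (2*D)*(-5 + D) = 2*D*(-5 + D))
13 + t(5)*1 = 13 + (2*5*(-5 + 5))*1 = 13 + (2*5*0)*1 = 13 + 0*1 = 13 + 0 = 13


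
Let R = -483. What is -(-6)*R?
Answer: -2898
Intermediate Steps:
-(-6)*R = -(-6)*(-483) = -6*483 = -2898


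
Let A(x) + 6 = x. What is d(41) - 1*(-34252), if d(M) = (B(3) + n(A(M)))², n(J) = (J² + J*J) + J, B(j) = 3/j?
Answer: 6214448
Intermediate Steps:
A(x) = -6 + x
n(J) = J + 2*J² (n(J) = (J² + J²) + J = 2*J² + J = J + 2*J²)
d(M) = (1 + (-11 + 2*M)*(-6 + M))² (d(M) = (3/3 + (-6 + M)*(1 + 2*(-6 + M)))² = (3*(⅓) + (-6 + M)*(1 + (-12 + 2*M)))² = (1 + (-6 + M)*(-11 + 2*M))² = (1 + (-11 + 2*M)*(-6 + M))²)
d(41) - 1*(-34252) = (1 + (-11 + 2*41)*(-6 + 41))² - 1*(-34252) = (1 + (-11 + 82)*35)² + 34252 = (1 + 71*35)² + 34252 = (1 + 2485)² + 34252 = 2486² + 34252 = 6180196 + 34252 = 6214448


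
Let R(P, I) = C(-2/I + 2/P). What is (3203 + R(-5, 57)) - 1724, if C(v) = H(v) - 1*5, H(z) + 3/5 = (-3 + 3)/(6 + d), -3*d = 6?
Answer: 7367/5 ≈ 1473.4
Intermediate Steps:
d = -2 (d = -1/3*6 = -2)
H(z) = -3/5 (H(z) = -3/5 + (-3 + 3)/(6 - 2) = -3/5 + 0/4 = -3/5 + 0*(1/4) = -3/5 + 0 = -3/5)
C(v) = -28/5 (C(v) = -3/5 - 1*5 = -3/5 - 5 = -28/5)
R(P, I) = -28/5
(3203 + R(-5, 57)) - 1724 = (3203 - 28/5) - 1724 = 15987/5 - 1724 = 7367/5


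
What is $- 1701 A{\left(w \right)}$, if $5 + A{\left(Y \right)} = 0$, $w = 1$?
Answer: $8505$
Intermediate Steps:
$A{\left(Y \right)} = -5$ ($A{\left(Y \right)} = -5 + 0 = -5$)
$- 1701 A{\left(w \right)} = \left(-1701\right) \left(-5\right) = 8505$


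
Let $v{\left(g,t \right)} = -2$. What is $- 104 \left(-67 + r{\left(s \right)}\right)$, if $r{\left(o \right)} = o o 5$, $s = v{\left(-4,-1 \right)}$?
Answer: $4888$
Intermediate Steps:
$s = -2$
$r{\left(o \right)} = 5 o^{2}$ ($r{\left(o \right)} = o^{2} \cdot 5 = 5 o^{2}$)
$- 104 \left(-67 + r{\left(s \right)}\right) = - 104 \left(-67 + 5 \left(-2\right)^{2}\right) = - 104 \left(-67 + 5 \cdot 4\right) = - 104 \left(-67 + 20\right) = \left(-104\right) \left(-47\right) = 4888$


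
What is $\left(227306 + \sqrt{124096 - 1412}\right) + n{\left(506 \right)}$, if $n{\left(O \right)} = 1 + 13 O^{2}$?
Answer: $3555775 + 2 \sqrt{30671} \approx 3.5561 \cdot 10^{6}$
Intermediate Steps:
$\left(227306 + \sqrt{124096 - 1412}\right) + n{\left(506 \right)} = \left(227306 + \sqrt{124096 - 1412}\right) + \left(1 + 13 \cdot 506^{2}\right) = \left(227306 + \sqrt{122684}\right) + \left(1 + 13 \cdot 256036\right) = \left(227306 + 2 \sqrt{30671}\right) + \left(1 + 3328468\right) = \left(227306 + 2 \sqrt{30671}\right) + 3328469 = 3555775 + 2 \sqrt{30671}$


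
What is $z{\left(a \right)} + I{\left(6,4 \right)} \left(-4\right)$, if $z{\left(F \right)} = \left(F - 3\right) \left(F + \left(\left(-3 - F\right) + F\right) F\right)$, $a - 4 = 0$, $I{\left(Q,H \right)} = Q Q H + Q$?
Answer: $-608$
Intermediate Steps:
$I{\left(Q,H \right)} = Q + H Q^{2}$ ($I{\left(Q,H \right)} = Q^{2} H + Q = H Q^{2} + Q = Q + H Q^{2}$)
$a = 4$ ($a = 4 + 0 = 4$)
$z{\left(F \right)} = - 2 F \left(-3 + F\right)$ ($z{\left(F \right)} = \left(-3 + F\right) \left(F - 3 F\right) = \left(-3 + F\right) \left(- 2 F\right) = - 2 F \left(-3 + F\right)$)
$z{\left(a \right)} + I{\left(6,4 \right)} \left(-4\right) = 2 \cdot 4 \left(3 - 4\right) + 6 \left(1 + 4 \cdot 6\right) \left(-4\right) = 2 \cdot 4 \left(3 - 4\right) + 6 \left(1 + 24\right) \left(-4\right) = 2 \cdot 4 \left(-1\right) + 6 \cdot 25 \left(-4\right) = -8 + 150 \left(-4\right) = -8 - 600 = -608$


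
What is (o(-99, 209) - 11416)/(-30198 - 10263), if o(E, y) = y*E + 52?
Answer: 10685/13487 ≈ 0.79224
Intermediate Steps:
o(E, y) = 52 + E*y (o(E, y) = E*y + 52 = 52 + E*y)
(o(-99, 209) - 11416)/(-30198 - 10263) = ((52 - 99*209) - 11416)/(-30198 - 10263) = ((52 - 20691) - 11416)/(-40461) = (-20639 - 11416)*(-1/40461) = -32055*(-1/40461) = 10685/13487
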